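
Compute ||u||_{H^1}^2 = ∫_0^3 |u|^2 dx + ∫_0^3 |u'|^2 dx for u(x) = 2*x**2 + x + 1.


||u||_{H^1}^2 = 2577/5

The H^1 norm (squared) on an interval (0, L) is
  ||u||_{H^1}^2 = ∫_0^L u(x)^2 dx + ∫_0^L u'(x)^2 dx.
Compute u'(x) = 4*x + 1.
Then u(x)^2 = 4*x**4 + 4*x**3 + 5*x**2 + 2*x + 1 and u'(x)^2 = 16*x**2 + 8*x + 1.
Integrate each monomial from 0 to 3 using ∫_0^3 c·x^n dx = c·3^(n+1)/(n+1):
  ∫_0^3 u(x)^2 dx = ∫_0^3 (4*x^4 + 4*x^3 + 5*x^2 + 2*x + 1) dx. Term by term:
    ∫_0^3 4*x^4 dx = 972/5;  ∫_0^3 4*x^3 dx = 81;  ∫_0^3 5*x^2 dx = 45;
    ∫_0^3 2*x dx = 9;  ∫_0^3 1 dx = 3.
  Sum: 972/5 + 81 + 45 + 9 + 3 = 1662/5.
  ∫_0^3 u'(x)^2 dx = ∫_0^3 (16*x^2 + 8*x + 1) dx. Term by term:
    ∫_0^3 16*x^2 dx = 144;  ∫_0^3 8*x dx = 36;  ∫_0^3 1 dx = 3.
  Sum: 144 + 36 + 3 = 183.
Adding: ||u||_{H^1}^2 = 1662/5 + 183 = 2577/5.


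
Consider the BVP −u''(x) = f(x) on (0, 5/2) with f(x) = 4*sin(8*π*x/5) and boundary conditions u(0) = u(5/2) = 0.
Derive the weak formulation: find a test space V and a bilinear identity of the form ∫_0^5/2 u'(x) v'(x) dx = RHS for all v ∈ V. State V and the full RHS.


V = H^1_0(0, 5/2) (so v(0) = v(5/2) = 0); weak form: ∫_0^5/2 u'v' dx = ∫_0^5/2 (4*sin(8*π*x/5)) v dx for all v ∈ V.

Multiply both sides by a test function v and integrate from 0 to 5/2:
  ∫_0^5/2 −u''(x) v(x) dx = ∫_0^5/2 f(x) v(x) dx.
Integrate the LHS by parts once:
  ∫_0^5/2 −u'' v dx = −[u'(x) v(x)]_0^5/2 + ∫_0^5/2 u'(x) v'(x) dx.
Thus ∫_0^5/2 u'(x) v'(x) dx = ∫_0^5/2 f(x) v(x) dx + [u'(x) v(x)]_0^5/2.
Choose V so that boundary terms are either known or forced to vanish.
u is Dirichlet: u(0) = u(5/2) = 0. Let V = H^1_0(0, 5/2); then v(0) = v(5/2) = 0, and [u' v]_0^5/2 = 0.
Weak formulation: find u (satisfying any essential BC) such that ∫_0^5/2 u'(x) v'(x) dx = ∫_0^5/2 f v dx for all v ∈ V.
Substituting f(x) = 4*sin(8*π*x/5), the right-hand side is ∫_0^5/2 (4*sin(8*π*x/5)) v dx.


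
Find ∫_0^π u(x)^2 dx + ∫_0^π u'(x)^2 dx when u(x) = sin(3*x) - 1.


||u||_{H^1(0,π)}^2 = -4/3 + 6*π

u'(x) = 3*cos(3*x).
Expand u² and (u')² and integrate term by term on (0, π), using: for integers n ≥ 1, ∫_0^π sin²(nx) dx = ∫_0^π cos²(nx) dx = π/2; for n ≠ n', ∫_0^π sin(nx)sin(n'x) dx = ∫_0^π cos(nx)cos(n'x) dx = 0; and by product-to-sum, ∫_0^π sin(nx)cos(n'x) dx = ½∫_0^π [sin((n+n')x) + sin((n−n')x)] dx, which is 0 when n+n' is even and 2n/(n²−n'²) when n+n' is odd (it need not vanish on (0, π)). For the constant mode: ∫_0^π 1 dx = π, ∫_0^π cos(nx) dx = 0, ∫_0^π sin(nx) dx = (1−(−1)^n)/n.
  u² squared terms: (-1)²·∫1 dx = 1·π = π;  (1)²·∫sin(3x)² dx = 1·π/2 = π/2.
  u² cross terms: 2·(-1)·(1)·∫1·sin(3x) dx = -2·(2/3) = -4/3.
  So ∫_0^π u² dx = π + π/2 − 4/3 = -4/3 + 3*π/2.
  (u')² squared terms: (3)²·∫cos(3x)² dx = 9·π/2 = 9*π/2.
  So ∫_0^π (u')² dx = 9*π/2.
||u||_{H^1}^2 = (-4/3 + 3*π/2) + (9*π/2) = -4/3 + 6*π.


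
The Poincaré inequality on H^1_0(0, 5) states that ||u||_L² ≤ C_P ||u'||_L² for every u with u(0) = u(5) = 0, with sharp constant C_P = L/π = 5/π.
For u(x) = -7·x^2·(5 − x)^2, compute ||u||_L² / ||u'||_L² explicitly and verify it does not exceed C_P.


||u||_L² / ||u'||_L² = 5*sqrt(3)/6 < C_P = 5/π.

u(x) = -7·x^2·(5 − x)^2, so u'(x) = 14*x*(x*(5 - x) - (x - 5)^2).
u(x) = -7·x^2·(5 − x)^2 vanishes at x = 0 and x = 5, so u ∈ H^1_0(0, 5). Differentiate via the product rule and integrate the resulting polynomials term by term.
  ∫_0^5 u² dx = ∫_0^5 (49*x^8 - 980*x^7 + 7350*x^6 - 24500*x^5 + 30625*x^4) dx. Term by term:
    ∫_0^5 49*x^8 dx = 95703125/9;  ∫_0^5 -980*x^7 dx = -95703125/2;  ∫_0^5 7350*x^6 dx = 82031250;
    ∫_0^5 -24500*x^5 dx = -191406250/3;  ∫_0^5 30625*x^4 dx = 19140625.
  Sum: 95703125/9 − 95703125/2 + 82031250 − 191406250/3 + 19140625 = 2734375/18.
  ∫_0^5 (u')² dx = ∫_0^5 (784*x^6 - 11760*x^5 + 63700*x^4 - 147000*x^3 + 122500*x^2) dx. Term by term:
    ∫_0^5 784*x^6 dx = 8750000;  ∫_0^5 -11760*x^5 dx = -30625000;  ∫_0^5 63700*x^4 dx = 39812500;
    ∫_0^5 -147000*x^3 dx = -22968750;  ∫_0^5 122500*x^2 dx = 15312500/3.
  Sum: 8750000 − 30625000 + 39812500 − 22968750 + 15312500/3 = 218750/3.
∫_0^5 u² dx = 2734375/18, so ||u||_L² = 625*sqrt(14)/6.
∫_0^5 (u')² dx = 218750/3, so ||u'||_L² = 125*sqrt(42)/3.
Ratio ||u||_L² / ||u'||_L² = 5*sqrt(3)/6.
Sharp Poincaré constant on H^1_0(0, 5) is C_P = L/π = 5/π, achieved by sin(π/5·x).
A polynomial bump cannot attain the sharp Poincaré constant (only the first sine eigenfunction does), so the ratio is strictly less than C_P, consistent with ||u||_L² ≤ C_P ||u'||_L².


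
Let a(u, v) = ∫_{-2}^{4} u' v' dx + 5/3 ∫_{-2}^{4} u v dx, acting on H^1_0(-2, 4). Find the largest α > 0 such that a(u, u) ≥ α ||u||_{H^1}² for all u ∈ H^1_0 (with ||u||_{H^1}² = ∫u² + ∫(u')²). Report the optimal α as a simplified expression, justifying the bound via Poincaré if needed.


α = 1

Coercivity of a(·,·) on H^1_0(-2, 4) means a(u, u) ≥ α ||u||_{H^1}² for every u ∈ H^1_0.
The interval has length L = 6, and Poincaré/coercivity depend only on L. Here a(u, u) = ∫(u')² + (5/3)·∫u².
Here c = 5/3 ≥ 1, so a(u,u) = ∫(u')² + c∫u² ≥ ∫(u')² + ∫u² = ||u||_{H^1}², i.e. α = 1 works. No larger α is possible: a(u,u) ≥ α||u||_{H^1}² means (1−α)∫(u')² ≥ (α−c)∫u², and for the modes u_n = sin(nπ(x−x₀)/L) (x₀ the left endpoint) one has ∫u_n²/∫(u_n')² = (L/(nπ))² → 0, so a(u_n,u_n)/||u_n||_{H^1}² → 1. Hence the optimal constant is α = 1.
Therefore α = 1.


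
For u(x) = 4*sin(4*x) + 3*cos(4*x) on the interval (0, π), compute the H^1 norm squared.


||u||_{H^1(0,π)}^2 = 425*π/2

u'(x) = -12*sin(4*x) + 16*cos(4*x).
Expand u² and (u')² and integrate term by term on (0, π), using: for integers n ≥ 1, ∫_0^π sin²(nx) dx = ∫_0^π cos²(nx) dx = π/2; for n ≠ n', ∫_0^π sin(nx)sin(n'x) dx = ∫_0^π cos(nx)cos(n'x) dx = 0; and by product-to-sum, ∫_0^π sin(nx)cos(n'x) dx = ½∫_0^π [sin((n+n')x) + sin((n−n')x)] dx, which is 0 when n+n' is even and 2n/(n²−n'²) when n+n' is odd (it need not vanish on (0, π)).
  u² squared terms: (3)²·∫cos(4x)² dx = 9·π/2 = 9*π/2;  (4)²·∫sin(4x)² dx = 16·π/2 = 8*π.
  u² cross terms: 2·(3)·(4)·∫cos(4x)·sin(4x) dx = 24·(0) = 0.
  So ∫_0^π u² dx = 9*π/2 + 8*π + 0 = 25*π/2.
  (u')² squared terms: (-12)²·∫sin(4x)² dx = 144·π/2 = 72*π;  (16)²·∫cos(4x)² dx = 256·π/2 = 128*π.
  (u')² cross terms: 2·(-12)·(16)·∫sin(4x)·cos(4x) dx = -384·(0) = 0.
  So ∫_0^π (u')² dx = 72*π + 128*π + 0 = 200*π.
||u||_{H^1}^2 = (25*π/2) + (200*π) = 425*π/2.


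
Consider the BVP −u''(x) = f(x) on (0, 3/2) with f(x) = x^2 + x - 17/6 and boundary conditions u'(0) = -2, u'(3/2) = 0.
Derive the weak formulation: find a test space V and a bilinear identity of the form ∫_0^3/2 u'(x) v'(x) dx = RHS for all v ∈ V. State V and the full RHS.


V = H^1(0, 3/2) (v unrestricted at boundary; u is determined up to an additive constant); weak form: ∫_0^3/2 u'v' dx = ∫_0^3/2 (x^2 + x - 17/6) v dx + 2·v(0) for all v ∈ V.

Multiply both sides by a test function v and integrate from 0 to 3/2:
  ∫_0^3/2 −u''(x) v(x) dx = ∫_0^3/2 f(x) v(x) dx.
Integrate the LHS by parts once:
  ∫_0^3/2 −u'' v dx = −[u'(x) v(x)]_0^3/2 + ∫_0^3/2 u'(x) v'(x) dx.
Thus ∫_0^3/2 u'(x) v'(x) dx = ∫_0^3/2 f(x) v(x) dx + [u'(x) v(x)]_0^3/2.
Choose V so that boundary terms are either known or forced to vanish.
u has inhomogeneous Neumann u'(0) = -2, u'(3/2) = 0. [u' v]_0^3/2 = (0)·v(3/2) − (-2)·v(0) = 2·v(0). Take V = H^1(0, 3/2); boundary term becomes part of RHS.
Weak formulation: find u (satisfying any essential BC) such that ∫_0^3/2 u'(x) v'(x) dx = ∫_0^3/2 f v dx + 2·v(0) for all v ∈ V (Neumann data are natural BCs: they enter the RHS as boundary terms).
Substituting f(x) = x^2 + x - 17/6, the right-hand side is ∫_0^3/2 (x^2 + x - 17/6) v dx + 2·v(0).
Compatibility check (pure Neumann): taking v ≡ 1 ∈ V gives 0 = ∫_0^3/2 f dx + (0) − (-2), i.e. ∫_0^3/2 f dx must equal u'(0) − u'(3/2) = -2. Indeed ∫_0^3/2 (x^2 + x - 17/6) dx = -2, so the data are compatible. The solution is then unique only up to an additive constant (fix it e.g. by requiring ∫_0^3/2 u dx = 0).


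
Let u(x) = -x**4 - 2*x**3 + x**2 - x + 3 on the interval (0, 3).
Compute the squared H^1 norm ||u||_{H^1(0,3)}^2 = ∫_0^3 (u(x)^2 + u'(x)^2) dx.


||u||_{H^1}^2 = 601584/35

The H^1 norm (squared) on an interval (0, L) is
  ||u||_{H^1}^2 = ∫_0^L u(x)^2 dx + ∫_0^L u'(x)^2 dx.
Compute u'(x) = -4*x**3 - 6*x**2 + 2*x - 1.
Then u(x)^2 = x**8 + 4*x**7 + 2*x**6 - 2*x**5 - x**4 - 14*x**3 + 7*x**2 - 6*x + 9 and u'(x)^2 = 16*x**6 + 48*x**5 + 20*x**4 - 16*x**3 + 16*x**2 - 4*x + 1.
Integrate each monomial from 0 to 3 using ∫_0^3 c·x^n dx = c·3^(n+1)/(n+1):
  ∫_0^3 u(x)^2 dx = ∫_0^3 (x^8 + 4*x^7 + 2*x^6 - 2*x^5 - x^4 - 14*x^3 + 7*x^2 - 6*x + 9) dx. Term by term:
    ∫_0^3 x^8 dx = 2187;  ∫_0^3 4*x^7 dx = 6561/2;  ∫_0^3 2*x^6 dx = 4374/7;
    ∫_0^3 -2*x^5 dx = -243;  ∫_0^3 -x^4 dx = -243/5;  ∫_0^3 -14*x^3 dx = -567/2;
    ∫_0^3 7*x^2 dx = 63;  ∫_0^3 -6*x dx = -27;  ∫_0^3 9 dx = 27.
  Sum: 2187 + 6561/2 + 4374/7 − 243 − 243/5 − 567/2 + 63 − 27 + 27 = 195309/35.
  ∫_0^3 u'(x)^2 dx = ∫_0^3 (16*x^6 + 48*x^5 + 20*x^4 - 16*x^3 + 16*x^2 - 4*x + 1) dx. Term by term:
    ∫_0^3 16*x^6 dx = 34992/7;  ∫_0^3 48*x^5 dx = 5832;  ∫_0^3 20*x^4 dx = 972;
    ∫_0^3 -16*x^3 dx = -324;  ∫_0^3 16*x^2 dx = 144;  ∫_0^3 -4*x dx = -18;
    ∫_0^3 1 dx = 3.
  Sum: 34992/7 + 5832 + 972 − 324 + 144 − 18 + 3 = 81255/7.
Adding: ||u||_{H^1}^2 = 195309/35 + 81255/7 = 601584/35.


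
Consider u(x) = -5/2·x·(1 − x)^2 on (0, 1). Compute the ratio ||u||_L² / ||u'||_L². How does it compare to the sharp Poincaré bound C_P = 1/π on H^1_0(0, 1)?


||u||_L² / ||u'||_L² = sqrt(14)/14 < C_P = 1/π.

u(x) = -5/2·x·(1 − x)^2, so u'(x) = -15*x^2/2 + 10*x - 5/2.
u(x) = -5/2·x·(1 − x)^2 vanishes at x = 0 and x = 1, so u ∈ H^1_0(0, 1). Differentiate via the product rule and integrate the resulting polynomials term by term.
  ∫_0^1 u² dx = ∫_0^1 (25*x^6/4 - 25*x^5 + 75*x^4/2 - 25*x^3 + 25*x^2/4) dx. Term by term:
    ∫_0^1 25*x^6/4 dx = 25/28;  ∫_0^1 -25*x^5 dx = -25/6;  ∫_0^1 75*x^4/2 dx = 15/2;
    ∫_0^1 -25*x^3 dx = -25/4;  ∫_0^1 25*x^2/4 dx = 25/12.
  Sum: 25/28 − 25/6 + 15/2 − 25/4 + 25/12 = 5/84.
  ∫_0^1 (u')² dx = ∫_0^1 (225*x^4/4 - 150*x^3 + 275*x^2/2 - 50*x + 25/4) dx. Term by term:
    ∫_0^1 225*x^4/4 dx = 45/4;  ∫_0^1 -150*x^3 dx = -75/2;  ∫_0^1 275*x^2/2 dx = 275/6;
    ∫_0^1 -50*x dx = -25;  ∫_0^1 25/4 dx = 25/4.
  Sum: 45/4 − 75/2 + 275/6 − 25 + 25/4 = 5/6.
∫_0^1 u² dx = 5/84, so ||u||_L² = sqrt(105)/42.
∫_0^1 (u')² dx = 5/6, so ||u'||_L² = sqrt(30)/6.
Ratio ||u||_L² / ||u'||_L² = sqrt(14)/14.
Sharp Poincaré constant on H^1_0(0, 1) is C_P = L/π = 1/π, achieved by sin(π·x).
A polynomial bump cannot attain the sharp Poincaré constant (only the first sine eigenfunction does), so the ratio is strictly less than C_P, consistent with ||u||_L² ≤ C_P ||u'||_L².


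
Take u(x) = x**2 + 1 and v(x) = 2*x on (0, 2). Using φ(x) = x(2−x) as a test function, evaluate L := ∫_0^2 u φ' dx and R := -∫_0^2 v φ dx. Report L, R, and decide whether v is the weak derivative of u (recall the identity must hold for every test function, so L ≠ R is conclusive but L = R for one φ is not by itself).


LHS = -8/3, RHS = -8/3. Yes, v = u' weakly.

u(x) = x**2 + 1, classical derivative u'(x) = 2*x.
φ(x) = x(2−x), so φ'(x) = 2 - 2*x.
Note φ(0) = φ(2) = 0, so the boundary term u·φ vanishes.
LHS = ∫_0^2 u(x) φ'(x) dx = ∫_0^2 (-2*x^3 + 2*x^2 - 2*x + 2) dx. Term by term:
  ∫_0^2 -2*x^3 dx = -8;  ∫_0^2 2*x^2 dx = 16/3;  ∫_0^2 -2*x dx = -4;
  ∫_0^2 2 dx = 4.
Sum: -8 + 16/3 − 4 + 4 = -8/3.
So LHS = -8/3.
∫_0^2 v(x) φ(x) dx = ∫_0^2 (-2*x^3 + 4*x^2) dx. Term by term:
  ∫_0^2 -2*x^3 dx = -8;  ∫_0^2 4*x^2 dx = 32/3.
Sum: -8 + 32/3 = 8/3.
So RHS = -∫_0^2 v(x) φ(x) dx = -8/3.
LHS = RHS, so the identity holds for this test φ.
Moreover u is smooth here and v(x) = u'(x) = 2*x pointwise, so the identity holds for every test function. Hence v is the weak derivative of u.


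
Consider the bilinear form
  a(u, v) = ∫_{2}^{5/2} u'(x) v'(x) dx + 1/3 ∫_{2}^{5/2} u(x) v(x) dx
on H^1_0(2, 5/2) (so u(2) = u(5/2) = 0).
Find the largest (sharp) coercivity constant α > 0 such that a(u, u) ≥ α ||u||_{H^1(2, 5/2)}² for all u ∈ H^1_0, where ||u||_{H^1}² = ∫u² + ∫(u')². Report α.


α = (1 + 12*π^2)/(3*(1 + 4*π^2))

Coercivity of a(·,·) on H^1_0(2, 5/2) means a(u, u) ≥ α ||u||_{H^1}² for every u ∈ H^1_0.
The interval has length L = 1/2, and Poincaré/coercivity depend only on L. Here a(u, u) = ∫(u')² + (1/3)·∫u².
Here 0 < c = 1/3 < 1. The condition a(u,u) ≥ α||u||_{H^1}² reads (1−α)∫(u')² ≥ (α−c)∫u². Any admissible α is ≤ 1 (rapidly oscillating u have ∫u²/∫(u')² → 0), and α = 1 would force 0 ≥ (1−c)∫u², impossible since c < 1; so 1−α > 0. By the sharp Poincaré inequality on H^1_0 of an interval of length L, ∫(u')² ≥ (π/L)²∫u² with equality for the first sine mode sin(π(x−x₀)/L) (x₀ the left endpoint), so the inequality holds for all u iff (1−α)(π/L)² ≥ α − c, i.e. α ≤ ((π/L)² + c)/((π/L)² + 1) = (1 + c(L/π)²)/(1 + (L/π)²). With (π/L)² = 4*π^2 and c = 1/3, the largest admissible constant is α = ((π/L)² + c)/((π/L)² + 1).
Simplifying, α = (1 + 12*π^2)/(3*(1 + 4*π^2)).


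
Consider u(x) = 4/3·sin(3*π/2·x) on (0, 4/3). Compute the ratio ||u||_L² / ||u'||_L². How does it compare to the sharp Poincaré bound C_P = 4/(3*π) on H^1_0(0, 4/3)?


||u||_L² / ||u'||_L² = 2/(3*π) < C_P = 4/(3*π).

u(x) = 4/3·sin(3*π/2·x), so u'(x) = 2*π*cos(3*π*x/2).
Writing u(x) = A·sin(kπx/L) with A = 4/3 and k = 2, use ∫_0^L sin²(kπx/L) dx = L/2 and ∫_0^L cos²(kπx/L) dx = L/2.
u² = 16/9·sin²(3*π/2·x) and (u')² = 4*π^2·cos²(3*π/2·x), and each of sin², cos² integrates to L/2 = 2/3 over (0, 4/3).
∫_0^4/3 u² dx = 32/27, so ||u||_L² = 4*sqrt(6)/9.
∫_0^4/3 (u')² dx = 8*π^2/3, so ||u'||_L² = 2*sqrt(6)*π/3.
Ratio ||u||_L² / ||u'||_L² = 2/(3*π).
Sharp Poincaré constant on H^1_0(0, 4/3) is C_P = L/π = 4/(3*π), achieved by sin(3*π/4·x).
This is the k = 2 harmonic; the ratio L/(kπ) is strictly less than C_P = L/π, consistent with the sharp inequality ||u||_L² ≤ C_P ||u'||_L².


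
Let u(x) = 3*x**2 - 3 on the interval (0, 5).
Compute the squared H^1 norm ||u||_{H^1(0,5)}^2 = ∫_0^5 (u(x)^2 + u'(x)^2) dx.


||u||_{H^1}^2 = 6420

The H^1 norm (squared) on an interval (0, L) is
  ||u||_{H^1}^2 = ∫_0^L u(x)^2 dx + ∫_0^L u'(x)^2 dx.
Compute u'(x) = 6*x.
Then u(x)^2 = 9*x**4 - 18*x**2 + 9 and u'(x)^2 = 36*x**2.
Integrate each monomial from 0 to 5 using ∫_0^5 c·x^n dx = c·5^(n+1)/(n+1):
  ∫_0^5 u(x)^2 dx = ∫_0^5 (9*x^4 - 18*x^2 + 9) dx. Term by term:
    ∫_0^5 9*x^4 dx = 5625;  ∫_0^5 -18*x^2 dx = -750;  ∫_0^5 9 dx = 45.
  Sum: 5625 − 750 + 45 = 4920.
  ∫_0^5 u'(x)^2 dx = ∫_0^5 (36*x^2) dx. Term by term:
    ∫_0^5 36*x^2 dx = 1500.
Adding: ||u||_{H^1}^2 = 4920 + 1500 = 6420.


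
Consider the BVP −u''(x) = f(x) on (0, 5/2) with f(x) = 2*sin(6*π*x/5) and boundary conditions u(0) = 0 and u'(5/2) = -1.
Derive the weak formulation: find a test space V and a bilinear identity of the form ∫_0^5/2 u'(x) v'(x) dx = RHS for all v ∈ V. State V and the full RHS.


V = {v ∈ H^1(0, 5/2) : v(0) = 0} (test functions vanish at x = 0 where u is specified); weak form: ∫_0^5/2 u'v' dx = ∫_0^5/2 (2*sin(6*π*x/5)) v dx − v(5/2) for all v ∈ V.

Multiply both sides by a test function v and integrate from 0 to 5/2:
  ∫_0^5/2 −u''(x) v(x) dx = ∫_0^5/2 f(x) v(x) dx.
Integrate the LHS by parts once:
  ∫_0^5/2 −u'' v dx = −[u'(x) v(x)]_0^5/2 + ∫_0^5/2 u'(x) v'(x) dx.
Thus ∫_0^5/2 u'(x) v'(x) dx = ∫_0^5/2 f(x) v(x) dx + [u'(x) v(x)]_0^5/2.
Choose V so that boundary terms are either known or forced to vanish.
Mixed BC: u(0) = 0 (Dirichlet) and u'(5/2) = -1 (Neumann). Define V = {v ∈ H^1(0, 5/2) : v(0) = 0}. Then [u' v]_0^5/2 = u'(5/2)·v(5/2) − u'(0)·0 = − v(5/2).
Weak formulation: find u (satisfying any essential BC) such that ∫_0^5/2 u'(x) v'(x) dx = ∫_0^5/2 f v dx − v(5/2) for all v ∈ V (Dirichlet at 0 absorbed into V; Neumann datum at x = 5/2 contributes the boundary term).
Substituting f(x) = 2*sin(6*π*x/5), the right-hand side is ∫_0^5/2 (2*sin(6*π*x/5)) v dx − v(5/2).


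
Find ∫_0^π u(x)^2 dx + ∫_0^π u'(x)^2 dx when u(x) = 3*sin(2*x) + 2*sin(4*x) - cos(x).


||u||_{H^1(0,π)}^2 = -304/15 + 115*π/2

u'(x) = sin(x) + 6*cos(2*x) + 8*cos(4*x).
Expand u² and (u')² and integrate term by term on (0, π), using: for integers n ≥ 1, ∫_0^π sin²(nx) dx = ∫_0^π cos²(nx) dx = π/2; for n ≠ n', ∫_0^π sin(nx)sin(n'x) dx = ∫_0^π cos(nx)cos(n'x) dx = 0; and by product-to-sum, ∫_0^π sin(nx)cos(n'x) dx = ½∫_0^π [sin((n+n')x) + sin((n−n')x)] dx, which is 0 when n+n' is even and 2n/(n²−n'²) when n+n' is odd (it need not vanish on (0, π)).
  u² squared terms: (-1)²·∫cos(x)² dx = 1·π/2 = π/2;  (2)²·∫sin(4x)² dx = 4·π/2 = 2*π;  (3)²·∫sin(2x)² dx = 9·π/2 = 9*π/2.
  u² cross terms: 2·(-1)·(2)·∫cos(x)·sin(4x) dx = -4·(8/15) = -32/15;  2·(-1)·(3)·∫cos(x)·sin(2x) dx = -6·(4/3) = -8;  2·(2)·(3)·∫sin(4x)·sin(2x) dx = 12·(0) = 0.
  So ∫_0^π u² dx = π/2 + 2*π + 9*π/2 − 32/15 − 8 + 0 = -152/15 + 7*π.
  (u')² squared terms: (6)²·∫cos(2x)² dx = 36·π/2 = 18*π;  (8)²·∫cos(4x)² dx = 64·π/2 = 32*π;  (1)²·∫sin(x)² dx = 1·π/2 = π/2.
  (u')² cross terms: 2·(6)·(8)·∫cos(2x)·cos(4x) dx = 96·(0) = 0;  2·(6)·(1)·∫cos(2x)·sin(x) dx = 12·(-2/3) = -8;  2·(8)·(1)·∫cos(4x)·sin(x) dx = 16·(-2/15) = -32/15.
  So ∫_0^π (u')² dx = 18*π + 32*π + π/2 + 0 − 8 − 32/15 = -152/15 + 101*π/2.
||u||_{H^1}^2 = (-152/15 + 7*π) + (-152/15 + 101*π/2) = -304/15 + 115*π/2.


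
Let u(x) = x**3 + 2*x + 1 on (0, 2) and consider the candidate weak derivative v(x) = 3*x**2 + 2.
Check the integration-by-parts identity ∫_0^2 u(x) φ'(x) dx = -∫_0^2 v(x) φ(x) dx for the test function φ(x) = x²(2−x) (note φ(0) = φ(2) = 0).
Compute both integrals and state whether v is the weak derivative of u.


LHS = -136/15, RHS = -136/15. Yes, v = u' weakly.

u(x) = x**3 + 2*x + 1, classical derivative u'(x) = 3*x**2 + 2.
φ(x) = x²(2−x), so φ'(x) = x*(4 - 3*x).
Note φ(0) = φ(2) = 0, so the boundary term u·φ vanishes.
LHS = ∫_0^2 u(x) φ'(x) dx = ∫_0^2 (-3*x^5 + 4*x^4 - 6*x^3 + 5*x^2 + 4*x) dx. Term by term:
  ∫_0^2 -3*x^5 dx = -32;  ∫_0^2 4*x^4 dx = 128/5;  ∫_0^2 -6*x^3 dx = -24;
  ∫_0^2 5*x^2 dx = 40/3;  ∫_0^2 4*x dx = 8.
Sum: -32 + 128/5 − 24 + 40/3 + 8 = -136/15.
So LHS = -136/15.
∫_0^2 v(x) φ(x) dx = ∫_0^2 (-3*x^5 + 6*x^4 - 2*x^3 + 4*x^2) dx. Term by term:
  ∫_0^2 -3*x^5 dx = -32;  ∫_0^2 6*x^4 dx = 192/5;  ∫_0^2 -2*x^3 dx = -8;
  ∫_0^2 4*x^2 dx = 32/3.
Sum: -32 + 192/5 − 8 + 32/3 = 136/15.
So RHS = -∫_0^2 v(x) φ(x) dx = -136/15.
LHS = RHS, so the identity holds for this test φ.
Moreover u is smooth here and v(x) = u'(x) = 3*x**2 + 2 pointwise, so the identity holds for every test function. Hence v is the weak derivative of u.


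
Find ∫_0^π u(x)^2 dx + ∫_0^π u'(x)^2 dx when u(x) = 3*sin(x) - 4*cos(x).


||u||_{H^1(0,π)}^2 = 25*π

u'(x) = 4*sin(x) + 3*cos(x).
Expand u² and (u')² and integrate term by term on (0, π), using: for integers n ≥ 1, ∫_0^π sin²(nx) dx = ∫_0^π cos²(nx) dx = π/2; for n ≠ n', ∫_0^π sin(nx)sin(n'x) dx = ∫_0^π cos(nx)cos(n'x) dx = 0; and by product-to-sum, ∫_0^π sin(nx)cos(n'x) dx = ½∫_0^π [sin((n+n')x) + sin((n−n')x)] dx, which is 0 when n+n' is even and 2n/(n²−n'²) when n+n' is odd (it need not vanish on (0, π)).
  u² squared terms: (-4)²·∫cos(x)² dx = 16·π/2 = 8*π;  (3)²·∫sin(x)² dx = 9·π/2 = 9*π/2.
  u² cross terms: 2·(-4)·(3)·∫cos(x)·sin(x) dx = -24·(0) = 0.
  So ∫_0^π u² dx = 8*π + 9*π/2 + 0 = 25*π/2.
  (u')² squared terms: (3)²·∫cos(x)² dx = 9·π/2 = 9*π/2;  (4)²·∫sin(x)² dx = 16·π/2 = 8*π.
  (u')² cross terms: 2·(3)·(4)·∫cos(x)·sin(x) dx = 24·(0) = 0.
  So ∫_0^π (u')² dx = 9*π/2 + 8*π + 0 = 25*π/2.
||u||_{H^1}^2 = (25*π/2) + (25*π/2) = 25*π.


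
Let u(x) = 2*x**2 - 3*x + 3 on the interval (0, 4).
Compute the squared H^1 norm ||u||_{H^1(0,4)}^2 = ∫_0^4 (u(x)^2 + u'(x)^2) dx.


||u||_{H^1}^2 = 8648/15

The H^1 norm (squared) on an interval (0, L) is
  ||u||_{H^1}^2 = ∫_0^L u(x)^2 dx + ∫_0^L u'(x)^2 dx.
Compute u'(x) = 4*x - 3.
Then u(x)^2 = 4*x**4 - 12*x**3 + 21*x**2 - 18*x + 9 and u'(x)^2 = 16*x**2 - 24*x + 9.
Integrate each monomial from 0 to 4 using ∫_0^4 c·x^n dx = c·4^(n+1)/(n+1):
  ∫_0^4 u(x)^2 dx = ∫_0^4 (4*x^4 - 12*x^3 + 21*x^2 - 18*x + 9) dx. Term by term:
    ∫_0^4 4*x^4 dx = 4096/5;  ∫_0^4 -12*x^3 dx = -768;  ∫_0^4 21*x^2 dx = 448;
    ∫_0^4 -18*x dx = -144;  ∫_0^4 9 dx = 36.
  Sum: 4096/5 − 768 + 448 − 144 + 36 = 1956/5.
  ∫_0^4 u'(x)^2 dx = ∫_0^4 (16*x^2 - 24*x + 9) dx. Term by term:
    ∫_0^4 16*x^2 dx = 1024/3;  ∫_0^4 -24*x dx = -192;  ∫_0^4 9 dx = 36.
  Sum: 1024/3 − 192 + 36 = 556/3.
Adding: ||u||_{H^1}^2 = 1956/5 + 556/3 = 8648/15.


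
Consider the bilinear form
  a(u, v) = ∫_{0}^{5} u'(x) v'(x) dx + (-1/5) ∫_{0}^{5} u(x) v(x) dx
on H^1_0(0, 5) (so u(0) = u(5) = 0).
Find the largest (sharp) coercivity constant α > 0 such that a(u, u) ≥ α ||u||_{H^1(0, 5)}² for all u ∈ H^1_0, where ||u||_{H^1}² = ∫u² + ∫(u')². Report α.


α = (-5 + π^2)/(π^2 + 25)

Coercivity of a(·,·) on H^1_0(0, 5) means a(u, u) ≥ α ||u||_{H^1}² for every u ∈ H^1_0.
The interval has length L = 5, and Poincaré/coercivity depend only on L. Here a(u, u) = ∫(u')² + (-1/5)·∫u².
Here c = -1/5 < 0 with |c| < (π/L)² = π^2/25, so coercivity still holds. The condition a(u,u) ≥ α||u||_{H^1}² reads (1−α)∫(u')² ≥ (α−c)∫u². Any admissible α is ≤ 1 (rapidly oscillating u have ∫u²/∫(u')² → 0), and α = 1 would force 0 ≥ (1−c)∫u², impossible since c < 1; so 1−α > 0. By the sharp Poincaré inequality on H^1_0 of an interval of length L, ∫(u')² ≥ (π/L)²∫u² with equality for the first sine mode sin(π(x−x₀)/L) (x₀ the left endpoint), so the inequality holds for all u iff (1−α)(π/L)² ≥ α − c, i.e. α ≤ ((π/L)² + c)/((π/L)² + 1) = (1 + c(L/π)²)/(1 + (L/π)²). (Direct route, valid since c ≤ 0: Poincaré gives c∫u² ≥ c(L/π)²∫(u')², so a(u,u) ≥ (1 + c(L/π)²)∫(u')², while ||u||_{H^1}² ≤ (1 + (L/π)²)∫(u')²; dividing yields the same α.) With (π/L)² = π^2/25 and c = -1/5, the largest admissible constant is α = ((π/L)² + c)/((π/L)² + 1).
Simplifying, α = (-5 + π^2)/(π^2 + 25).


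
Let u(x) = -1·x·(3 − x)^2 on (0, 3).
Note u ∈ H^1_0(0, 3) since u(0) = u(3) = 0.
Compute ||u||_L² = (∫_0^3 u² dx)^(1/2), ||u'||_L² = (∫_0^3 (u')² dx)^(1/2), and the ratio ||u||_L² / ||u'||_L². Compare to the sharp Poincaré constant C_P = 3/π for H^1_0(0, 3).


||u||_L² / ||u'||_L² = 3*sqrt(14)/14 < C_P = 3/π.

u(x) = -1·x·(3 − x)^2, so u'(x) = 3*(1 - x)*(x - 3).
u(x) = -1·x·(3 − x)^2 vanishes at x = 0 and x = 3, so u ∈ H^1_0(0, 3). Differentiate via the product rule and integrate the resulting polynomials term by term.
  ∫_0^3 u² dx = ∫_0^3 (x^6 - 12*x^5 + 54*x^4 - 108*x^3 + 81*x^2) dx. Term by term:
    ∫_0^3 x^6 dx = 2187/7;  ∫_0^3 -12*x^5 dx = -1458;  ∫_0^3 54*x^4 dx = 13122/5;
    ∫_0^3 -108*x^3 dx = -2187;  ∫_0^3 81*x^2 dx = 729.
  Sum: 2187/7 − 1458 + 13122/5 − 2187 + 729 = 729/35.
  ∫_0^3 (u')² dx = ∫_0^3 (9*x^4 - 72*x^3 + 198*x^2 - 216*x + 81) dx. Term by term:
    ∫_0^3 9*x^4 dx = 2187/5;  ∫_0^3 -72*x^3 dx = -1458;  ∫_0^3 198*x^2 dx = 1782;
    ∫_0^3 -216*x dx = -972;  ∫_0^3 81 dx = 243.
  Sum: 2187/5 − 1458 + 1782 − 972 + 243 = 162/5.
∫_0^3 u² dx = 729/35, so ||u||_L² = 27*sqrt(35)/35.
∫_0^3 (u')² dx = 162/5, so ||u'||_L² = 9*sqrt(10)/5.
Ratio ||u||_L² / ||u'||_L² = 3*sqrt(14)/14.
Sharp Poincaré constant on H^1_0(0, 3) is C_P = L/π = 3/π, achieved by sin(π/3·x).
A polynomial bump cannot attain the sharp Poincaré constant (only the first sine eigenfunction does), so the ratio is strictly less than C_P, consistent with ||u||_L² ≤ C_P ||u'||_L².


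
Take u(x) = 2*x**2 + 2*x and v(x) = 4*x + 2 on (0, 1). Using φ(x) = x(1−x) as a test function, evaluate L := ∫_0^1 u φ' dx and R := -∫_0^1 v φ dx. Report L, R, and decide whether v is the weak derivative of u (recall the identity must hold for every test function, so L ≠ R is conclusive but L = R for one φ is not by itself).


LHS = -2/3, RHS = -2/3. Yes, v = u' weakly.

u(x) = 2*x**2 + 2*x, classical derivative u'(x) = 4*x + 2.
φ(x) = x(1−x), so φ'(x) = 1 - 2*x.
Note φ(0) = φ(1) = 0, so the boundary term u·φ vanishes.
LHS = ∫_0^1 u(x) φ'(x) dx = ∫_0^1 (-4*x^3 - 2*x^2 + 2*x) dx. Term by term:
  ∫_0^1 -4*x^3 dx = -1;  ∫_0^1 -2*x^2 dx = -2/3;  ∫_0^1 2*x dx = 1.
Sum: -1 − 2/3 + 1 = -2/3.
So LHS = -2/3.
∫_0^1 v(x) φ(x) dx = ∫_0^1 (-4*x^3 + 2*x^2 + 2*x) dx. Term by term:
  ∫_0^1 -4*x^3 dx = -1;  ∫_0^1 2*x^2 dx = 2/3;  ∫_0^1 2*x dx = 1.
Sum: -1 + 2/3 + 1 = 2/3.
So RHS = -∫_0^1 v(x) φ(x) dx = -2/3.
LHS = RHS, so the identity holds for this test φ.
Moreover u is smooth here and v(x) = u'(x) = 4*x + 2 pointwise, so the identity holds for every test function. Hence v is the weak derivative of u.


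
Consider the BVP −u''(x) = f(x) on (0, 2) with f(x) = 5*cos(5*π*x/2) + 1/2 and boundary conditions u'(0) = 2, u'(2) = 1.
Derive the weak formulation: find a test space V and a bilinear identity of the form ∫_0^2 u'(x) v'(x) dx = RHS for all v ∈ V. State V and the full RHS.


V = H^1(0, 2) (v unrestricted at boundary; u is determined up to an additive constant); weak form: ∫_0^2 u'v' dx = ∫_0^2 (5*cos(5*π*x/2) + 1/2) v dx + v(2) − 2·v(0) for all v ∈ V.

Multiply both sides by a test function v and integrate from 0 to 2:
  ∫_0^2 −u''(x) v(x) dx = ∫_0^2 f(x) v(x) dx.
Integrate the LHS by parts once:
  ∫_0^2 −u'' v dx = −[u'(x) v(x)]_0^2 + ∫_0^2 u'(x) v'(x) dx.
Thus ∫_0^2 u'(x) v'(x) dx = ∫_0^2 f(x) v(x) dx + [u'(x) v(x)]_0^2.
Choose V so that boundary terms are either known or forced to vanish.
u has inhomogeneous Neumann u'(0) = 2, u'(2) = 1. [u' v]_0^2 = (1)·v(2) − (2)·v(0) = v(2) − 2·v(0). Take V = H^1(0, 2); boundary term becomes part of RHS.
Weak formulation: find u (satisfying any essential BC) such that ∫_0^2 u'(x) v'(x) dx = ∫_0^2 f v dx + v(2) − 2·v(0) for all v ∈ V (Neumann data are natural BCs: they enter the RHS as boundary terms).
Substituting f(x) = 5*cos(5*π*x/2) + 1/2, the right-hand side is ∫_0^2 (5*cos(5*π*x/2) + 1/2) v dx + v(2) − 2·v(0).
Compatibility check (pure Neumann): taking v ≡ 1 ∈ V gives 0 = ∫_0^2 f dx + (1) − (2), i.e. ∫_0^2 f dx must equal u'(0) − u'(2) = 1. Indeed ∫_0^2 (5*cos(5*π*x/2) + 1/2) dx = 1, so the data are compatible. The solution is then unique only up to an additive constant (fix it e.g. by requiring ∫_0^2 u dx = 0).


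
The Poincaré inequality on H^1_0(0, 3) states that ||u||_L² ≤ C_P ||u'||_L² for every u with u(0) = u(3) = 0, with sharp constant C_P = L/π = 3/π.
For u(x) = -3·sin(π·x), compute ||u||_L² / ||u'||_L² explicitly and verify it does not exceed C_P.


||u||_L² / ||u'||_L² = 1/π < C_P = 3/π.

u(x) = -3·sin(π·x), so u'(x) = -3*π*cos(π*x).
Writing u(x) = A·sin(kπx/L) with A = -3 and k = 3, use ∫_0^L sin²(kπx/L) dx = L/2 and ∫_0^L cos²(kπx/L) dx = L/2.
u² = 9·sin²(π·x) and (u')² = 9*π^2·cos²(π·x), and each of sin², cos² integrates to L/2 = 3/2 over (0, 3).
∫_0^3 u² dx = 27/2, so ||u||_L² = 3*sqrt(6)/2.
∫_0^3 (u')² dx = 27*π^2/2, so ||u'||_L² = 3*sqrt(6)*π/2.
Ratio ||u||_L² / ||u'||_L² = 1/π.
Sharp Poincaré constant on H^1_0(0, 3) is C_P = L/π = 3/π, achieved by sin(π/3·x).
This is the k = 3 harmonic; the ratio L/(kπ) is strictly less than C_P = L/π, consistent with the sharp inequality ||u||_L² ≤ C_P ||u'||_L².


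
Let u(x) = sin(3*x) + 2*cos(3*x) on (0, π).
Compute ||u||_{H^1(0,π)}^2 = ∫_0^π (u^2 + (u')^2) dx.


||u||_{H^1(0,π)}^2 = 25*π

u'(x) = -6*sin(3*x) + 3*cos(3*x).
Expand u² and (u')² and integrate term by term on (0, π), using: for integers n ≥ 1, ∫_0^π sin²(nx) dx = ∫_0^π cos²(nx) dx = π/2; for n ≠ n', ∫_0^π sin(nx)sin(n'x) dx = ∫_0^π cos(nx)cos(n'x) dx = 0; and by product-to-sum, ∫_0^π sin(nx)cos(n'x) dx = ½∫_0^π [sin((n+n')x) + sin((n−n')x)] dx, which is 0 when n+n' is even and 2n/(n²−n'²) when n+n' is odd (it need not vanish on (0, π)).
  u² squared terms: (2)²·∫cos(3x)² dx = 4·π/2 = 2*π;  (1)²·∫sin(3x)² dx = 1·π/2 = π/2.
  u² cross terms: 2·(2)·(1)·∫cos(3x)·sin(3x) dx = 4·(0) = 0.
  So ∫_0^π u² dx = 2*π + π/2 + 0 = 5*π/2.
  (u')² squared terms: (-6)²·∫sin(3x)² dx = 36·π/2 = 18*π;  (3)²·∫cos(3x)² dx = 9·π/2 = 9*π/2.
  (u')² cross terms: 2·(-6)·(3)·∫sin(3x)·cos(3x) dx = -36·(0) = 0.
  So ∫_0^π (u')² dx = 18*π + 9*π/2 + 0 = 45*π/2.
||u||_{H^1}^2 = (5*π/2) + (45*π/2) = 25*π.


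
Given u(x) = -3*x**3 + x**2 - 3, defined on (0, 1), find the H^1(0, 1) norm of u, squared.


||u||_{H^1}^2 = 4309/210

The H^1 norm (squared) on an interval (0, L) is
  ||u||_{H^1}^2 = ∫_0^L u(x)^2 dx + ∫_0^L u'(x)^2 dx.
Compute u'(x) = -9*x**2 + 2*x.
Then u(x)^2 = 9*x**6 - 6*x**5 + x**4 + 18*x**3 - 6*x**2 + 9 and u'(x)^2 = 81*x**4 - 36*x**3 + 4*x**2.
Integrate each monomial from 0 to 1 using ∫_0^1 c·x^n dx = c·1^(n+1)/(n+1):
  ∫_0^1 u(x)^2 dx = ∫_0^1 (9*x^6 - 6*x^5 + x^4 + 18*x^3 - 6*x^2 + 9) dx. Term by term:
    ∫_0^1 9*x^6 dx = 9/7;  ∫_0^1 -6*x^5 dx = -1;  ∫_0^1 x^4 dx = 1/5;
    ∫_0^1 18*x^3 dx = 9/2;  ∫_0^1 -6*x^2 dx = -2;  ∫_0^1 9 dx = 9.
  Sum: 9/7 − 1 + 1/5 + 9/2 − 2 + 9 = 839/70.
  ∫_0^1 u'(x)^2 dx = ∫_0^1 (81*x^4 - 36*x^3 + 4*x^2) dx. Term by term:
    ∫_0^1 81*x^4 dx = 81/5;  ∫_0^1 -36*x^3 dx = -9;  ∫_0^1 4*x^2 dx = 4/3.
  Sum: 81/5 − 9 + 4/3 = 128/15.
Adding: ||u||_{H^1}^2 = 839/70 + 128/15 = 4309/210.


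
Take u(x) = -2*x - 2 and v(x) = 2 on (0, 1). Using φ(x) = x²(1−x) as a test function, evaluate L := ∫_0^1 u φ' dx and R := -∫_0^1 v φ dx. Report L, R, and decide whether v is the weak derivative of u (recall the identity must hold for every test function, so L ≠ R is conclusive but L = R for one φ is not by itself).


LHS = 1/6, RHS = -1/6. No, v is not the weak derivative of u.

u(x) = -2*x - 2, classical derivative u'(x) = -2.
φ(x) = x²(1−x), so φ'(x) = x*(2 - 3*x).
Note φ(0) = φ(1) = 0, so the boundary term u·φ vanishes.
LHS = ∫_0^1 u(x) φ'(x) dx = ∫_0^1 (6*x^3 + 2*x^2 - 4*x) dx. Term by term:
  ∫_0^1 6*x^3 dx = 3/2;  ∫_0^1 2*x^2 dx = 2/3;  ∫_0^1 -4*x dx = -2.
Sum: 3/2 + 2/3 − 2 = 1/6.
So LHS = 1/6.
∫_0^1 v(x) φ(x) dx = ∫_0^1 (-2*x^3 + 2*x^2) dx. Term by term:
  ∫_0^1 -2*x^3 dx = -1/2;  ∫_0^1 2*x^2 dx = 2/3.
Sum: -1/2 + 2/3 = 1/6.
So RHS = -∫_0^1 v(x) φ(x) dx = -1/6.
LHS − RHS = 1/3 ≠ 0, so the identity fails.
(For a valid weak derivative the identity must hold for EVERY test function, in particular this one. The failure shows v is NOT the weak derivative of u.)
Correct weak derivative would be u'(x) = -2.


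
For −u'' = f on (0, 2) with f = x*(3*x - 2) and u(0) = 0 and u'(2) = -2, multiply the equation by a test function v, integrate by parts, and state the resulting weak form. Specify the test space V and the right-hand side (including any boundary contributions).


V = {v ∈ H^1(0, 2) : v(0) = 0} (test functions vanish at x = 0 where u is specified); weak form: ∫_0^2 u'v' dx = ∫_0^2 (x*(3*x - 2)) v dx − 2·v(2) for all v ∈ V.

Multiply both sides by a test function v and integrate from 0 to 2:
  ∫_0^2 −u''(x) v(x) dx = ∫_0^2 f(x) v(x) dx.
Integrate the LHS by parts once:
  ∫_0^2 −u'' v dx = −[u'(x) v(x)]_0^2 + ∫_0^2 u'(x) v'(x) dx.
Thus ∫_0^2 u'(x) v'(x) dx = ∫_0^2 f(x) v(x) dx + [u'(x) v(x)]_0^2.
Choose V so that boundary terms are either known or forced to vanish.
Mixed BC: u(0) = 0 (Dirichlet) and u'(2) = -2 (Neumann). Define V = {v ∈ H^1(0, 2) : v(0) = 0}. Then [u' v]_0^2 = u'(2)·v(2) − u'(0)·0 = − 2·v(2).
Weak formulation: find u (satisfying any essential BC) such that ∫_0^2 u'(x) v'(x) dx = ∫_0^2 f v dx − 2·v(2) for all v ∈ V (Dirichlet at 0 absorbed into V; Neumann datum at x = 2 contributes the boundary term).
Substituting f(x) = x*(3*x - 2), the right-hand side is ∫_0^2 (x*(3*x - 2)) v dx − 2·v(2).


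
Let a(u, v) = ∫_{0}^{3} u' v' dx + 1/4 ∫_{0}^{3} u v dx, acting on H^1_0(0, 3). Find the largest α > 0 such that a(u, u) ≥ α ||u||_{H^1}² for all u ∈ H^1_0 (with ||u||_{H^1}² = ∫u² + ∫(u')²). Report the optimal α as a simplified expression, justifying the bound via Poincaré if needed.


α = (9/4 + π^2)/(9 + π^2)

Coercivity of a(·,·) on H^1_0(0, 3) means a(u, u) ≥ α ||u||_{H^1}² for every u ∈ H^1_0.
The interval has length L = 3, and Poincaré/coercivity depend only on L. Here a(u, u) = ∫(u')² + (1/4)·∫u².
Here 0 < c = 1/4 < 1. The condition a(u,u) ≥ α||u||_{H^1}² reads (1−α)∫(u')² ≥ (α−c)∫u². Any admissible α is ≤ 1 (rapidly oscillating u have ∫u²/∫(u')² → 0), and α = 1 would force 0 ≥ (1−c)∫u², impossible since c < 1; so 1−α > 0. By the sharp Poincaré inequality on H^1_0 of an interval of length L, ∫(u')² ≥ (π/L)²∫u² with equality for the first sine mode sin(π(x−x₀)/L) (x₀ the left endpoint), so the inequality holds for all u iff (1−α)(π/L)² ≥ α − c, i.e. α ≤ ((π/L)² + c)/((π/L)² + 1) = (1 + c(L/π)²)/(1 + (L/π)²). With (π/L)² = π^2/9 and c = 1/4, the largest admissible constant is α = ((π/L)² + c)/((π/L)² + 1).
Simplifying, α = (9/4 + π^2)/(9 + π^2).


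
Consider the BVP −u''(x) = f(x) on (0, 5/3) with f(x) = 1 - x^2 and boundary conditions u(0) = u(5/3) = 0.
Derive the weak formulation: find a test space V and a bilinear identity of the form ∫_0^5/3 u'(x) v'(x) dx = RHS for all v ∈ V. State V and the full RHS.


V = H^1_0(0, 5/3) (so v(0) = v(5/3) = 0); weak form: ∫_0^5/3 u'v' dx = ∫_0^5/3 (1 - x^2) v dx for all v ∈ V.

Multiply both sides by a test function v and integrate from 0 to 5/3:
  ∫_0^5/3 −u''(x) v(x) dx = ∫_0^5/3 f(x) v(x) dx.
Integrate the LHS by parts once:
  ∫_0^5/3 −u'' v dx = −[u'(x) v(x)]_0^5/3 + ∫_0^5/3 u'(x) v'(x) dx.
Thus ∫_0^5/3 u'(x) v'(x) dx = ∫_0^5/3 f(x) v(x) dx + [u'(x) v(x)]_0^5/3.
Choose V so that boundary terms are either known or forced to vanish.
u is Dirichlet: u(0) = u(5/3) = 0. Let V = H^1_0(0, 5/3); then v(0) = v(5/3) = 0, and [u' v]_0^5/3 = 0.
Weak formulation: find u (satisfying any essential BC) such that ∫_0^5/3 u'(x) v'(x) dx = ∫_0^5/3 f v dx for all v ∈ V.
Substituting f(x) = 1 - x^2, the right-hand side is ∫_0^5/3 (1 - x^2) v dx.


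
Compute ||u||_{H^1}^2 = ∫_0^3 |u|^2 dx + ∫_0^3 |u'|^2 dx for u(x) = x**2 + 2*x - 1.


||u||_{H^1}^2 = 1083/5

The H^1 norm (squared) on an interval (0, L) is
  ||u||_{H^1}^2 = ∫_0^L u(x)^2 dx + ∫_0^L u'(x)^2 dx.
Compute u'(x) = 2*x + 2.
Then u(x)^2 = x**4 + 4*x**3 + 2*x**2 - 4*x + 1 and u'(x)^2 = 4*x**2 + 8*x + 4.
Integrate each monomial from 0 to 3 using ∫_0^3 c·x^n dx = c·3^(n+1)/(n+1):
  ∫_0^3 u(x)^2 dx = ∫_0^3 (x^4 + 4*x^3 + 2*x^2 - 4*x + 1) dx. Term by term:
    ∫_0^3 x^4 dx = 243/5;  ∫_0^3 4*x^3 dx = 81;  ∫_0^3 2*x^2 dx = 18;
    ∫_0^3 -4*x dx = -18;  ∫_0^3 1 dx = 3.
  Sum: 243/5 + 81 + 18 − 18 + 3 = 663/5.
  ∫_0^3 u'(x)^2 dx = ∫_0^3 (4*x^2 + 8*x + 4) dx. Term by term:
    ∫_0^3 4*x^2 dx = 36;  ∫_0^3 8*x dx = 36;  ∫_0^3 4 dx = 12.
  Sum: 36 + 36 + 12 = 84.
Adding: ||u||_{H^1}^2 = 663/5 + 84 = 1083/5.


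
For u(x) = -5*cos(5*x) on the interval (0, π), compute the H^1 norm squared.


||u||_{H^1(0,π)}^2 = 325*π

u'(x) = 25*sin(5*x).
Expand u² and (u')² and integrate term by term on (0, π), using: for integers n ≥ 1, ∫_0^π sin²(nx) dx = ∫_0^π cos²(nx) dx = π/2; for n ≠ n', ∫_0^π sin(nx)sin(n'x) dx = ∫_0^π cos(nx)cos(n'x) dx = 0; and by product-to-sum, ∫_0^π sin(nx)cos(n'x) dx = ½∫_0^π [sin((n+n')x) + sin((n−n')x)] dx, which is 0 when n+n' is even and 2n/(n²−n'²) when n+n' is odd (it need not vanish on (0, π)).
  u² squared terms: (-5)²·∫cos(5x)² dx = 25·π/2 = 25*π/2.
  So ∫_0^π u² dx = 25*π/2.
  (u')² squared terms: (25)²·∫sin(5x)² dx = 625·π/2 = 625*π/2.
  So ∫_0^π (u')² dx = 625*π/2.
||u||_{H^1}^2 = (25*π/2) + (625*π/2) = 325*π.


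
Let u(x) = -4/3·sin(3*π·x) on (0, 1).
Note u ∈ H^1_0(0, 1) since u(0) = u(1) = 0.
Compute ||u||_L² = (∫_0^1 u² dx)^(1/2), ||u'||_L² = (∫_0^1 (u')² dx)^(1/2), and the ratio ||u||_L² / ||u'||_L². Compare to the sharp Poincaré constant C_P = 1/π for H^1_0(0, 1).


||u||_L² / ||u'||_L² = 1/(3*π) < C_P = 1/π.

u(x) = -4/3·sin(3*π·x), so u'(x) = -4*π*cos(3*π*x).
Writing u(x) = A·sin(kπx/L) with A = -4/3 and k = 3, use ∫_0^L sin²(kπx/L) dx = L/2 and ∫_0^L cos²(kπx/L) dx = L/2.
u² = 16/9·sin²(3*π·x) and (u')² = 16*π^2·cos²(3*π·x), and each of sin², cos² integrates to L/2 = 1/2 over (0, 1).
∫_0^1 u² dx = 8/9, so ||u||_L² = 2*sqrt(2)/3.
∫_0^1 (u')² dx = 8*π^2, so ||u'||_L² = 2*sqrt(2)*π.
Ratio ||u||_L² / ||u'||_L² = 1/(3*π).
Sharp Poincaré constant on H^1_0(0, 1) is C_P = L/π = 1/π, achieved by sin(π·x).
This is the k = 3 harmonic; the ratio L/(kπ) is strictly less than C_P = L/π, consistent with the sharp inequality ||u||_L² ≤ C_P ||u'||_L².


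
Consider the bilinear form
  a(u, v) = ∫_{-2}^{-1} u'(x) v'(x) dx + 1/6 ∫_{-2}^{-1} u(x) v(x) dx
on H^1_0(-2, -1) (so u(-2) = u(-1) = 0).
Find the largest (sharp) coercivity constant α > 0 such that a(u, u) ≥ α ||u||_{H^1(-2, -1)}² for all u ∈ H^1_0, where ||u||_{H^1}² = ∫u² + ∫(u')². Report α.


α = (1/6 + π^2)/(1 + π^2)

Coercivity of a(·,·) on H^1_0(-2, -1) means a(u, u) ≥ α ||u||_{H^1}² for every u ∈ H^1_0.
The interval has length L = 1, and Poincaré/coercivity depend only on L. Here a(u, u) = ∫(u')² + (1/6)·∫u².
Here 0 < c = 1/6 < 1. The condition a(u,u) ≥ α||u||_{H^1}² reads (1−α)∫(u')² ≥ (α−c)∫u². Any admissible α is ≤ 1 (rapidly oscillating u have ∫u²/∫(u')² → 0), and α = 1 would force 0 ≥ (1−c)∫u², impossible since c < 1; so 1−α > 0. By the sharp Poincaré inequality on H^1_0 of an interval of length L, ∫(u')² ≥ (π/L)²∫u² with equality for the first sine mode sin(π(x−x₀)/L) (x₀ the left endpoint), so the inequality holds for all u iff (1−α)(π/L)² ≥ α − c, i.e. α ≤ ((π/L)² + c)/((π/L)² + 1) = (1 + c(L/π)²)/(1 + (L/π)²). With (π/L)² = π^2 and c = 1/6, the largest admissible constant is α = ((π/L)² + c)/((π/L)² + 1).
Simplifying, α = (1/6 + π^2)/(1 + π^2).


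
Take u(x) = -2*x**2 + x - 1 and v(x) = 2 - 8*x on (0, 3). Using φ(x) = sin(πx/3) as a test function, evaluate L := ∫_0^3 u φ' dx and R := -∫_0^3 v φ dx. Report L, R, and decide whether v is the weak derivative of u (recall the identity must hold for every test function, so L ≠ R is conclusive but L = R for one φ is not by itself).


LHS = 30/π, RHS = 60/π. No, v is not the weak derivative of u.

u(x) = -2*x**2 + x - 1, classical derivative u'(x) = 1 - 4*x.
φ(x) = sin(πx/3), so φ'(x) = π*cos(π*x/3)/3.
Note φ(0) = φ(3) = 0, so the boundary term u·φ vanishes.
LHS = ∫_0^3 u(x) φ'(x) dx = ∫_0^3 (-2*π*x^2*cos(π*x/3)/3 + π*x*cos(π*x/3)/3 - π*cos(π*x/3)/3) dx. Term by term:
  ∫_0^3 -π*cos(π*x/3)/3 dx = 0;  ∫_0^3 -2*π*x^2*cos(π*x/3)/3 dx = 36/π;  ∫_0^3 π*x*cos(π*x/3)/3 dx = -6/π.
Sum: 0 + 36/π − 6/π = 30/π.
So LHS = 30/π.
∫_0^3 v(x) φ(x) dx = ∫_0^3 (-8*x*sin(π*x/3) + 2*sin(π*x/3)) dx. Term by term:
  ∫_0^3 2*sin(π*x/3) dx = 12/π;  ∫_0^3 -8*x*sin(π*x/3) dx = -72/π.
Sum: 12/π − 72/π = -60/π.
So RHS = -∫_0^3 v(x) φ(x) dx = 60/π.
LHS − RHS = -30/π ≠ 0, so the identity fails.
(For a valid weak derivative the identity must hold for EVERY test function, in particular this one. The failure shows v is NOT the weak derivative of u.)
Correct weak derivative would be u'(x) = 1 - 4*x.
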